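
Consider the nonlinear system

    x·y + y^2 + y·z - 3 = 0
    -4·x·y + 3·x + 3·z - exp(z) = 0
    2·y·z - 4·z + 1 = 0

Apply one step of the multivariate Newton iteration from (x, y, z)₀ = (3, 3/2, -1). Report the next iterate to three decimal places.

(-0.841, 1.756, 0.488)

At (3, 3/2, -1): F = (2.250, -12.36788, 2.000).
Jacobian J = [[y, x + 2·y + z, y], [-4·y + 3, -4·x, -exp(z) + 3], [0, 2·z, 2·y - 4]].
At the point, J = [[1.500, 5.000, 1.500], [-3.000, -12.000, 2.63212], [0.000, -2.000, -1.000]] (det J = 19.89636).
Solving J·Δ = −F gives Δ = (-3.841, 0.256, 1.488).
Then the next iterate is (x, y, z)₁ = (-0.841, 1.756, 0.488).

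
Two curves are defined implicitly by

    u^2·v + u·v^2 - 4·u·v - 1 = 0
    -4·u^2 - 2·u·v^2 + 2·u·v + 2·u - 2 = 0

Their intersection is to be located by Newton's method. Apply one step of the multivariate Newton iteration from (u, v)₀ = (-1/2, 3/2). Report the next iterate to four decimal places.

(-0.1441, 2.3243)

At (-1/2, 3/2): F = (1.2500, -3.2500).
Jacobian J = [[2·u·v + v^2 - 4·v, u^2 + 2·u·v - 4·u], [-8·u - 2·v^2 + 2·v + 2, -4·u·v + 2·u]].
At the point, J = [[-5.2500, 0.7500], [4.5000, 2.0000]] (det J = -13.8750).
Solving J·Δ = −F gives Δ = (0.3559, 0.8243).
Then the next iterate is (u, v)₁ = (-0.1441, 2.3243).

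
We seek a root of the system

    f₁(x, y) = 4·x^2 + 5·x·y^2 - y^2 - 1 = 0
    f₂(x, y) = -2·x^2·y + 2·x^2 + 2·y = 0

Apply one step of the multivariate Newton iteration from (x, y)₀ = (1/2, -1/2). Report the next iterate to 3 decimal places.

(0.485, -0.303)

At (1/2, -1/2): F = (0.375, -0.250).
Jacobian J = [[8·x + 5·y^2, 10·x·y - 2·y], [-4·x·y + 4·x, -2·x^2 + 2]].
At the point, J = [[5.250, -1.500], [3.000, 1.500]] (det J = 12.375).
Solving J·Δ = −F gives Δ = (-0.015, 0.197).
Then the next iterate is (x, y)₁ = (0.485, -0.303).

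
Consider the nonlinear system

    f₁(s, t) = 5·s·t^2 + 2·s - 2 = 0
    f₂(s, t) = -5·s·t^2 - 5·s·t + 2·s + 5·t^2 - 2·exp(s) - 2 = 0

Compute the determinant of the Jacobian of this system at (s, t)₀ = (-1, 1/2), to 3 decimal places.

36.321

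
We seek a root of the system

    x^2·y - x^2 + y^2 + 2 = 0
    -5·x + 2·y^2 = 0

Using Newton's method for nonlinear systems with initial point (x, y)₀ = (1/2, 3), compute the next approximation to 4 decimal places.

(-0.2443, 1.3982)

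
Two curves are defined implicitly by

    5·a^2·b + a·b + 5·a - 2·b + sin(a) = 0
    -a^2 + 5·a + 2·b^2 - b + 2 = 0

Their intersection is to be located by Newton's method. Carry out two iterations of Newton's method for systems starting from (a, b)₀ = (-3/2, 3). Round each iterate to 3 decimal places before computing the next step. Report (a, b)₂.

(-1.178, 1.913)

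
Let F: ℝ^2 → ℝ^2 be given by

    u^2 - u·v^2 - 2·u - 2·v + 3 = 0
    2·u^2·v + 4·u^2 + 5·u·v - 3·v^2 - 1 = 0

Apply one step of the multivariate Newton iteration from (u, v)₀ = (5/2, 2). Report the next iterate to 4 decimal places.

(1.4485, 1.2751)

At (5/2, 2): F = (-9.7500, 62.0000).
Jacobian J = [[2·u - v^2 - 2, -2·u·v - 2], [4·u·v + 8·u + 5·v, 2·u^2 + 5·u - 6·v]].
At the point, J = [[-1.0000, -12.0000], [50.0000, 13.0000]] (det J = 587.0000).
Solving J·Δ = −F gives Δ = (-1.0515, -0.7249).
Then the next iterate is (u, v)₁ = (1.4485, 1.2751).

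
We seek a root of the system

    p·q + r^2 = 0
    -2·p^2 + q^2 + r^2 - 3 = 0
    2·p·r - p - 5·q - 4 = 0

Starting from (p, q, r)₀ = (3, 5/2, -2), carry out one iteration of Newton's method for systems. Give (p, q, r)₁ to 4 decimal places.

(-1.0641, -15.8397, -15.4199)

At (3, 5/2, -2): F = (11.5000, -10.7500, -31.5000).
Jacobian J = [[q, p, 2·r], [-4·p, 2·q, 2·r], [2·r - 1, -5, 2·p]].
At the point, J = [[2.5000, 3.0000, -4.0000], [-12.0000, 5.0000, -4.0000], [-5.0000, -5.0000, 6.0000]] (det J = -39.0000).
Solving J·Δ = −F gives Δ = (-4.0641, -18.3397, -13.4199).
Then the next iterate is (p, q, r)₁ = (-1.0641, -15.8397, -15.4199).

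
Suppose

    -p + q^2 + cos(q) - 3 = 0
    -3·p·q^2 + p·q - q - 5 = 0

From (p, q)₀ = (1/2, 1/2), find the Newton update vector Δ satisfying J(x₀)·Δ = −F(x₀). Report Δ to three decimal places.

At (1/2, 1/2): F = (-2.37242, -5.625).
Jacobian J = [[-1, 2·q - sin(q)], [-3·q^2 + q, -6·p·q + p - 1]].
At the point, J = [[-1.000, 0.52057], [-0.250, -2.000]] (det J = 2.13014).
Solving J·Δ = −F gives Δ = (-3.602, -2.362).

(-3.602, -2.362)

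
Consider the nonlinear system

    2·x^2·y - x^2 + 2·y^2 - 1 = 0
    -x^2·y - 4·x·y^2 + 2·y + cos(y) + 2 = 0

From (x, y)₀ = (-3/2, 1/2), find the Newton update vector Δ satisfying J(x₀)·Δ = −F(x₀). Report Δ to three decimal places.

At (-3/2, 1/2): F = (-0.500, 4.25258).
Jacobian J = [[4·x·y - 2·x, 2·x^2 + 4·y], [-2·x·y - 4·y^2, -x^2 - 8·x·y - sin(y) + 2]].
At the point, J = [[0.000, 6.500], [0.500, 5.27057]] (det J = -3.250).
Solving J·Δ = −F gives Δ = (-9.316, 0.077).

(-9.316, 0.077)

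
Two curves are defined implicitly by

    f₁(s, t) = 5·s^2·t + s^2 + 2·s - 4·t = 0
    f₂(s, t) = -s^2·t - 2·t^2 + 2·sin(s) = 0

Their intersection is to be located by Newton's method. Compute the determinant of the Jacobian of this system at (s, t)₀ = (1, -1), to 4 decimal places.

J = [[10·s·t + 2·s + 2, 5·s^2 - 4], [-2·s·t + 2·cos(s), -s^2 - 4·t]].
At the point, J = [[-6.0000, 1.0000], [3.080605, 3.0000]].
det J = -21.0806.

-21.0806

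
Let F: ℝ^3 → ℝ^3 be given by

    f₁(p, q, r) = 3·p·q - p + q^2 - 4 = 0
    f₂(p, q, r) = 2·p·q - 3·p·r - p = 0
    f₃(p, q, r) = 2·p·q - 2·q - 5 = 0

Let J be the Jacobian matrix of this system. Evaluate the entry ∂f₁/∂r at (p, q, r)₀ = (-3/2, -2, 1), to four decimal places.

0.0000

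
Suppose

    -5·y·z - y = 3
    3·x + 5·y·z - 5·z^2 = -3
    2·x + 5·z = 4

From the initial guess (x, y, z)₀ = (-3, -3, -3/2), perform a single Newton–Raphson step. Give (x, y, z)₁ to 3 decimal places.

(7.162, 1.765, -2.065)

At (-3, -3, -3/2): F = (-22.500, 5.250, -17.500).
Jacobian J = [[0, -5·z - 1, -5·y], [3, 5·z, 5·y - 10·z], [2, 0, 5]].
At the point, J = [[0.000, 6.500, 15.000], [3.000, -7.500, 0.000], [2.000, 0.000, 5.000]] (det J = 127.500).
Solving J·Δ = −F gives Δ = (10.162, 4.765, -0.565).
Then the next iterate is (x, y, z)₁ = (7.162, 1.765, -2.065).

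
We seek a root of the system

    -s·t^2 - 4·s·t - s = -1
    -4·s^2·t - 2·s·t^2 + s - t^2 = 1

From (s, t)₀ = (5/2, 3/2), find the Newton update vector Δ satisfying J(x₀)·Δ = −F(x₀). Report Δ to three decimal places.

(0.452, -1.503)

At (5/2, 3/2): F = (-22.125, -49.500).
Jacobian J = [[-t^2 - 4·t - 1, -2·s·t - 4·s], [-8·s·t - 2·t^2 + 1, -4·s^2 - 4·s·t - 2·t]].
At the point, J = [[-9.250, -17.500], [-33.500, -43.000]] (det J = -188.500).
Solving J·Δ = −F gives Δ = (0.452, -1.503).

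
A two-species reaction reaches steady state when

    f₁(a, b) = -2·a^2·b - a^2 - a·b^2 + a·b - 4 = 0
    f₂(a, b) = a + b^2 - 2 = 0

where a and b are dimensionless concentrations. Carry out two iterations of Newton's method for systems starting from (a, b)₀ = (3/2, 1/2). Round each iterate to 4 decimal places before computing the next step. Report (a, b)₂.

(-3.5726, 4.4169)

At (3/2, 1/2): F = (-8.1250, -0.2500).
Jacobian J = [[-4·a·b - 2·a - b^2 + b, -2·a^2 - 2·a·b + a], [1, 2·b]].
At the point, J = [[-5.7500, -4.5000], [1.0000, 1.0000]] (det J = -1.2500).
Solving J·Δ = −F gives Δ = (-7.4000, 7.6500).
Then the next iterate is (a, b)₁ = (-5.9000, 8.1500).
Round to (-5.9000, 8.1500) and repeat: F = (-262.405250, 58.5225), J = [[145.8675, 20.6500], [1.0000, 16.3000]].
Δ = (2.3274, -3.7331), so (a, b)₂ = (-3.5726, 4.4169).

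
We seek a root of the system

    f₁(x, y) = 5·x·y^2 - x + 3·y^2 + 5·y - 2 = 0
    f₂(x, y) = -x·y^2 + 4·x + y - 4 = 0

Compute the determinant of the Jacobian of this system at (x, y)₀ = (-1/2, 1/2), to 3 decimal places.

-20.250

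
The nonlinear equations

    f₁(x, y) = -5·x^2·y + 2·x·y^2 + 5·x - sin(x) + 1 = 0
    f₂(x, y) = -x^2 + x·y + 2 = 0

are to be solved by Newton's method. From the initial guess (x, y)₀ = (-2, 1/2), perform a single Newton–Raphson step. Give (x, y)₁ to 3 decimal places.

At (-2, 1/2): F = (-19.09070, -3.000).
Jacobian J = [[-10·x·y + 2·y^2 - cos(x) + 5, -5·x^2 + 4·x·y], [-2·x + y, x]].
At the point, J = [[15.91615, -24.000], [4.500, -2.000]] (det J = 76.16771).
Solving J·Δ = −F gives Δ = (0.444, -0.501).
Then the next iterate is (x, y)₁ = (-1.556, -0.001).

(-1.556, -0.001)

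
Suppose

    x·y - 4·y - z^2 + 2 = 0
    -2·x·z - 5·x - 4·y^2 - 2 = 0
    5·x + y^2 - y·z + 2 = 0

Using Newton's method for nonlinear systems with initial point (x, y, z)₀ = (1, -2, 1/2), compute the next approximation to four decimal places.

(-189.2500, -17.5000, 435.2500)

At (1, -2, 1/2): F = (7.7500, -24.0000, 12.0000).
Jacobian J = [[y, x - 4, -2·z], [-2·z - 5, -8·y, -2·x], [5, 2·y - z, -y]].
At the point, J = [[-2.0000, -3.0000, -1.0000], [-6.0000, 16.0000, -2.0000], [5.0000, -4.5000, 2.0000]] (det J = 1.0000).
Solving J·Δ = −F gives Δ = (-190.2500, -15.5000, 434.7500).
Then the next iterate is (x, y, z)₁ = (-189.2500, -17.5000, 435.2500).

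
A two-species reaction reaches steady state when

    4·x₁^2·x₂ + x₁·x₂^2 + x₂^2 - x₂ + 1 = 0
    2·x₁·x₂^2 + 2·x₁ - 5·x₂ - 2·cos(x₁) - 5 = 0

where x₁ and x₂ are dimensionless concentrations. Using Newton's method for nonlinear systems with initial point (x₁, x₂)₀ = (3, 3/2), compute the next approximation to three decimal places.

At (3, 3/2): F = (62.500, 8.97998).
Jacobian J = [[8·x₁·x₂ + x₂^2, 4·x₁^2 + 2·x₁·x₂ + 2·x₂ - 1], [2·x₂^2 + 2·sin(x₁) + 2, 4·x₁·x₂ - 5]].
At the point, J = [[38.250, 47.000], [6.78224, 13.000]] (det J = 178.48472).
Solving J·Δ = −F gives Δ = (-2.188, 0.450).
Then the next iterate is (x₁, x₂)₁ = (0.812, 1.950).

(0.812, 1.950)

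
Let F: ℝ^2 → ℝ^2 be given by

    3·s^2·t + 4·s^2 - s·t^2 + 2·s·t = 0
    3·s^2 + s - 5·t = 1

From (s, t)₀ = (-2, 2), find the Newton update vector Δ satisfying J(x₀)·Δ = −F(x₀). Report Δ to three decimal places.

(0.489, -1.277)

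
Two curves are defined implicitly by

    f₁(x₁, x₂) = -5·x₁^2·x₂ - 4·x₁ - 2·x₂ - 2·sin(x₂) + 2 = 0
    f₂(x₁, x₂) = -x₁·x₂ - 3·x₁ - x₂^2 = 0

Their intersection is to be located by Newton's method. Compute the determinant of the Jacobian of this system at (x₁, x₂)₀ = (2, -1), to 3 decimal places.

-46.161

J = [[-10·x₁·x₂ - 4, -5·x₁^2 - 2·cos(x₂) - 2], [-x₂ - 3, -x₁ - 2·x₂]].
At the point, J = [[16.000, -23.08060], [-2.000, 0.000]].
det J = -46.161.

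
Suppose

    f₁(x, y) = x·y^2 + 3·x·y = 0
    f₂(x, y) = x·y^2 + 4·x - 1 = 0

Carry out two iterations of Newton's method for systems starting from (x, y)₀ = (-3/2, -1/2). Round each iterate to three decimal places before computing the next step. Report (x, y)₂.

(0.298, 0.279)

At (-3/2, -1/2): F = (1.875, -7.375).
Jacobian J = [[y^2 + 3·y, 2·x·y + 3·x], [y^2 + 4, 2·x·y]].
At the point, J = [[-1.250, -3.000], [4.250, 1.500]] (det J = 10.875).
Solving J·Δ = −F gives Δ = (1.776, -0.115).
Then the next iterate is (x, y)₁ = (0.276, -0.615).
Round to (0.276, -0.615) and repeat: F = (-0.40483, 0.20839), J = [[-1.46677, 0.48852], [4.37822, -0.33948]].
Δ = (0.022, 0.894), so (x, y)₂ = (0.298, 0.279).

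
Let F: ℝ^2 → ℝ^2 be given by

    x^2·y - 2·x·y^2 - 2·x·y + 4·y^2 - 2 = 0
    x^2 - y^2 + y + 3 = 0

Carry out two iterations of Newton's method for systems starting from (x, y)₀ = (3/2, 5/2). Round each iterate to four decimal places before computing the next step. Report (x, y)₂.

At (3/2, 5/2): F = (2.3750, 1.5000).
Jacobian J = [[2·x·y - 2·y^2 - 2·y, x^2 - 4·x·y - 2·x + 8·y], [2·x, -2·y + 1]].
At the point, J = [[-10.0000, 4.2500], [3.0000, -4.0000]] (det J = 27.2500).
Solving J·Δ = −F gives Δ = (0.5826, 0.8119).
Then the next iterate is (x, y)₁ = (2.0826, 3.3119).
Round to (2.0826, 3.3119) and repeat: F = (-3.242304, -0.319559), J = [[-14.766437, -0.922229], [4.1652, -5.6238]].
Δ = (-0.2065, -0.2097), so (x, y)₂ = (1.8761, 3.1022).

(1.8761, 3.1022)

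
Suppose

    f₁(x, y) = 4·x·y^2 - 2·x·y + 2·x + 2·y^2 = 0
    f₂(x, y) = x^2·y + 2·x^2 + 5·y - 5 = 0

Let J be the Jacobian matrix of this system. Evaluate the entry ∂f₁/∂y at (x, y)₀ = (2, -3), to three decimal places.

∂f₁/∂y = 8·x·y - 2·x + 4·y.
At (2, -3) this is -64.000.

-64.000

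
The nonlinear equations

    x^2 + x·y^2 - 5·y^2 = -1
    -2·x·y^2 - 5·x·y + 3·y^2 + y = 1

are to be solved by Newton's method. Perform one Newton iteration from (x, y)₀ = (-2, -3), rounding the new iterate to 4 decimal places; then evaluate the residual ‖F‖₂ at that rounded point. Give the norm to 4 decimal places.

560.3731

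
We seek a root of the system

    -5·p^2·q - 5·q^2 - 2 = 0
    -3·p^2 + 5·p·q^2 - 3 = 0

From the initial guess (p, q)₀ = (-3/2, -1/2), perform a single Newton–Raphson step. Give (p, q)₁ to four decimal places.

(5.5200, -8.5440)

At (-3/2, -1/2): F = (2.3750, -11.6250).
Jacobian J = [[-10·p·q, -5·p^2 - 10·q], [-6·p + 5·q^2, 10·p·q]].
At the point, J = [[-7.5000, -6.2500], [10.2500, 7.5000]] (det J = 7.8125).
Solving J·Δ = −F gives Δ = (7.0200, -8.0440).
Then the next iterate is (p, q)₁ = (5.5200, -8.5440).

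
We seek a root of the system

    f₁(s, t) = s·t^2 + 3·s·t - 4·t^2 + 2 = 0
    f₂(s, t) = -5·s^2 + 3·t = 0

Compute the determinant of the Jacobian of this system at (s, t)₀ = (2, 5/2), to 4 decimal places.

-38.7500

J = [[t^2 + 3·t, 2·s·t + 3·s - 8·t], [-10·s, 3]].
At the point, J = [[13.7500, -4.0000], [-20.0000, 3.0000]].
det J = -38.7500.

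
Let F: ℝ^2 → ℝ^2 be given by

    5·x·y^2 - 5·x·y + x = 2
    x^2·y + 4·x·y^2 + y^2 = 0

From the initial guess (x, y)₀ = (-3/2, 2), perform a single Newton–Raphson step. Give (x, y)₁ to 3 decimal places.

At (-3/2, 2): F = (-18.500, -15.500).
Jacobian J = [[5·y^2 - 5·y + 1, 10·x·y - 5·x], [2·x·y + 4·y^2, x^2 + 8·x·y + 2·y]].
At the point, J = [[11.000, -22.500], [10.000, -17.750]] (det J = 29.750).
Solving J·Δ = −F gives Δ = (0.685, -0.487).
Then the next iterate is (x, y)₁ = (-0.815, 1.513).

(-0.815, 1.513)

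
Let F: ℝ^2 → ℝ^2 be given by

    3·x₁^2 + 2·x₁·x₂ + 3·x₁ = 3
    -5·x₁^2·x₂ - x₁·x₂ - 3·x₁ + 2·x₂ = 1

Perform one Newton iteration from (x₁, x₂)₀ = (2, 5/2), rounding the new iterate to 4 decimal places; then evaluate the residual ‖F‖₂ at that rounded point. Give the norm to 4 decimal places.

2.8700

At (2, 5/2): F = (25.0000, -57.0000).
Jacobian J = [[6·x₁ + 2·x₂ + 3, 2·x₁], [-10·x₁·x₂ - x₂ - 3, -5·x₁^2 - x₁ + 2]].
At the point, J = [[20.0000, 4.0000], [-55.5000, -20.0000]] (det J = -178.0000).
Solving J·Δ = −F gives Δ = (-1.5281, 1.3904).
Then the next iterate is (x₁, x₂)₁ = (0.4719, 3.8904).
Re-evaluating at (0.4719, 3.8904): F = (2.755528, -0.802538), so ‖F‖₂ = 2.8700.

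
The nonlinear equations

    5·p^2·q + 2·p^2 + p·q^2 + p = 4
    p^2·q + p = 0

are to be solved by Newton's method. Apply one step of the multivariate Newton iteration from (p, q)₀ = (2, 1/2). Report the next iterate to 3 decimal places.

At (2, 1/2): F = (16.500, 4.000).
Jacobian J = [[10·p·q + 4·p + q^2 + 1, 5·p^2 + 2·p·q], [2·p·q + 1, p^2]].
At the point, J = [[19.250, 22.000], [3.000, 4.000]] (det J = 11.000).
Solving J·Δ = −F gives Δ = (2.000, -2.500).
Then the next iterate is (p, q)₁ = (4.000, -2.000).

(4.000, -2.000)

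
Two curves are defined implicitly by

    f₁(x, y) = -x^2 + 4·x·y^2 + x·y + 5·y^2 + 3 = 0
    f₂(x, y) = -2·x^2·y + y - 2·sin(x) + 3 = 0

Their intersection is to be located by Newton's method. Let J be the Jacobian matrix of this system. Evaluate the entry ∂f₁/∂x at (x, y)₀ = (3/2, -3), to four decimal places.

30.0000

∂f₁/∂x = -2·x + 4·y^2 + y.
At (3/2, -3) this is 30.0000.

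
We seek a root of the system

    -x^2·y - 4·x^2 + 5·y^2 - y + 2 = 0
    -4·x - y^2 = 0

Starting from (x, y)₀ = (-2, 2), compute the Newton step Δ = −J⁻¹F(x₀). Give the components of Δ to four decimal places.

At (-2, 2): F = (-4.0000, 4.0000).
Jacobian J = [[-2·x·y - 8·x, -x^2 + 10·y - 1], [-4, -2·y]].
At the point, J = [[24.0000, 15.0000], [-4.0000, -4.0000]] (det J = -36.0000).
Solving J·Δ = −F gives Δ = (-1.2222, 2.2222).

(-1.2222, 2.2222)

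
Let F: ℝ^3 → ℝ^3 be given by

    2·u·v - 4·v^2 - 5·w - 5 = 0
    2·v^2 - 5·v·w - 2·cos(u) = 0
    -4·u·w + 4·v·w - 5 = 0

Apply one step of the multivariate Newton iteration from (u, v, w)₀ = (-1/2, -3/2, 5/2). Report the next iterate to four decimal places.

At (-1/2, -3/2, 5/2): F = (-25.0000, 21.494835, -15.0000).
Jacobian J = [[2·v, 2·u - 8·v, -5], [2·sin(u), 4·v - 5·w, -5·v], [-4·w, 4·w, -4·u + 4·v]].
At the point, J = [[-3.0000, 11.0000, -5.0000], [-0.958851, -18.5000, 7.5000], [-10.0000, 10.0000, -4.0000]] (det J = 108.753106).
Solving J·Δ = −F gives Δ = (-0.4233, -6.8473, -19.8102).
Then the next iterate is (u, v, w)₁ = (-0.9233, -8.3473, -17.3102).

(-0.9233, -8.3473, -17.3102)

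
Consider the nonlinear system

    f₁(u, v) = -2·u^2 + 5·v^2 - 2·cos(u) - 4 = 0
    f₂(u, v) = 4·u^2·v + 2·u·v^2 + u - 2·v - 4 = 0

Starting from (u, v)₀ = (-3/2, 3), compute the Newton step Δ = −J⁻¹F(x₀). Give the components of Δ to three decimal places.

At (-3/2, 3): F = (36.35853, -11.500).
Jacobian J = [[-4·u + 2·sin(u), 10·v], [8·u·v + 2·v^2 + 1, 4·u^2 + 4·u·v - 2]].
At the point, J = [[4.00501, 30.000], [-17.000, -11.000]] (det J = 465.94489).
Solving J·Δ = −F gives Δ = (0.118, -1.228).

(0.118, -1.228)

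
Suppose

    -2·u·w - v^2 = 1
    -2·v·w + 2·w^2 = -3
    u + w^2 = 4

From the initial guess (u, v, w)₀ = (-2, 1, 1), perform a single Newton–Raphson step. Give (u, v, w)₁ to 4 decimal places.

(-0.6667, 4.3333, 2.8333)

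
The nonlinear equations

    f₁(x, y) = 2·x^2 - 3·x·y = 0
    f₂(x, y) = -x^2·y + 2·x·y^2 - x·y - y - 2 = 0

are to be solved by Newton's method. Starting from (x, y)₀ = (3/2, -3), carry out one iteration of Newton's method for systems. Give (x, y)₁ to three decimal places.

(0.371, -2.764)

At (3/2, -3): F = (18.000, 39.250).
Jacobian J = [[4·x - 3·y, -3·x], [-2·x·y + 2·y^2 - y, -x^2 + 4·x·y - x - 1]].
At the point, J = [[15.000, -4.500], [30.000, -22.750]] (det J = -206.250).
Solving J·Δ = −F gives Δ = (-1.129, 0.236).
Then the next iterate is (x, y)₁ = (0.371, -2.764).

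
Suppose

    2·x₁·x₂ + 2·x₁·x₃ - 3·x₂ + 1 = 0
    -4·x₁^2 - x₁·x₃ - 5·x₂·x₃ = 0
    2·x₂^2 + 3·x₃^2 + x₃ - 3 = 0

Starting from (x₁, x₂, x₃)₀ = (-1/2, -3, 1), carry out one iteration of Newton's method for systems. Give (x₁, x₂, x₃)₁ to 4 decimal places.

(1.8120, -2.0434, -0.0744)

At (-1/2, -3, 1): F = (12.0000, 14.5000, 19.0000).
Jacobian J = [[2·x₂ + 2·x₃, 2·x₁ - 3, 2·x₁], [-8·x₁ - x₃, -5·x₃, -x₁ - 5·x₂], [0, 4·x₂, 6·x₃ + 1]].
At the point, J = [[-4.0000, -4.0000, -1.0000], [3.0000, -5.0000, 15.5000], [0.0000, -12.0000, 7.0000]] (det J = -484.0000).
Solving J·Δ = −F gives Δ = (2.3120, 0.9566, -1.0744).
Then the next iterate is (x₁, x₂, x₃)₁ = (1.8120, -2.0434, -0.0744).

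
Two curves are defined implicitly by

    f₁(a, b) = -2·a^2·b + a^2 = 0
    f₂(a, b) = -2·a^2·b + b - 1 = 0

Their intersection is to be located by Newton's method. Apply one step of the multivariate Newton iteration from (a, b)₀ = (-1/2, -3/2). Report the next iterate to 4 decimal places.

(-0.6071, 1.3571)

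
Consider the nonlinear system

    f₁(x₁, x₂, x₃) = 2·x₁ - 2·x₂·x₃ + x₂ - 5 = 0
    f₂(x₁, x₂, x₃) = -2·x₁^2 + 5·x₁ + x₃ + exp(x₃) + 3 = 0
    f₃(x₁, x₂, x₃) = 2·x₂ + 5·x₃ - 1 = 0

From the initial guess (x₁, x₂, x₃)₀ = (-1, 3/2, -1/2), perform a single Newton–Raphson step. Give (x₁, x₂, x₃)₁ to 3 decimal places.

(-0.511, 2.538, -0.815)

At (-1, 3/2, -1/2): F = (-4.000, -3.89347, -0.500).
Jacobian J = [[2, -2·x₃ + 1, -2·x₂], [-4·x₁ + 5, 0, exp(x₃) + 1], [0, 2, 5]].
At the point, J = [[2.000, 2.000, -3.000], [9.000, 0.000, 1.60653], [0.000, 2.000, 5.000]] (det J = -150.42612).
Solving J·Δ = −F gives Δ = (0.489, 1.038, -0.315).
Then the next iterate is (x₁, x₂, x₃)₁ = (-0.511, 2.538, -0.815).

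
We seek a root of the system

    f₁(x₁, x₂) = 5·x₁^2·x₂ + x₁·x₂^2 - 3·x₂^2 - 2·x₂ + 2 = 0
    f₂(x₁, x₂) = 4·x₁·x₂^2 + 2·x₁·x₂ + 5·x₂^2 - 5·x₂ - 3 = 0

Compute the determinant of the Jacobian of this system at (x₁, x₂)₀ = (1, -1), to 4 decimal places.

J = [[10·x₁·x₂ + x₂^2, 5·x₁^2 + 2·x₁·x₂ - 6·x₂ - 2], [4·x₂^2 + 2·x₂, 8·x₁·x₂ + 2·x₁ + 10·x₂ - 5]].
At the point, J = [[-9.0000, 7.0000], [2.0000, -21.0000]].
det J = 175.0000.

175.0000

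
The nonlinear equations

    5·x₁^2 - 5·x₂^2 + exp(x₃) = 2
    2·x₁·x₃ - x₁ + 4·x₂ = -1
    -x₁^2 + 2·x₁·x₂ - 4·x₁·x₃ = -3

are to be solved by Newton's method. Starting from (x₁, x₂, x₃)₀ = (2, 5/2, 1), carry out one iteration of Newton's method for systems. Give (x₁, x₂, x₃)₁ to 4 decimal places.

At (2, 5/2, 1): F = (-10.531718, 13.0000, 1.0000).
Jacobian J = [[10·x₁, -10·x₂, exp(x₃)], [2·x₃ - 1, 4, 2·x₁], [-2·x₁ + 2·x₂ - 4·x₃, 2·x₁, -4·x₁]].
At the point, J = [[20.0000, -25.0000, 2.718282], [1.0000, 4.0000, 4.0000], [-3.0000, 4.0000, -8.0000]] (det J = -816.507491).
Solving J·Δ = −F gives Δ = (-2.5278, -2.4607, -0.1574).
Then the next iterate is (x₁, x₂, x₃)₁ = (-0.5278, 0.0393, 0.8426).

(-0.5278, 0.0393, 0.8426)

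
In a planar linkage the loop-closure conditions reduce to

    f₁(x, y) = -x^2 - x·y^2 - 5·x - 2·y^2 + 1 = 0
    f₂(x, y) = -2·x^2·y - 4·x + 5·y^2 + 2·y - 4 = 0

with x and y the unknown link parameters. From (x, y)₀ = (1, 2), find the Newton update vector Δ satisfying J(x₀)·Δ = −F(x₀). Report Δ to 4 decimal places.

At (1, 2): F = (-17.0000, 12.0000).
Jacobian J = [[-2·x - y^2 - 5, -2·x·y - 4·y], [-4·x·y - 4, -2·x^2 + 10·y + 2]].
At the point, J = [[-11.0000, -12.0000], [-12.0000, 20.0000]] (det J = -364.0000).
Solving J·Δ = −F gives Δ = (-0.5385, -0.9231).

(-0.5385, -0.9231)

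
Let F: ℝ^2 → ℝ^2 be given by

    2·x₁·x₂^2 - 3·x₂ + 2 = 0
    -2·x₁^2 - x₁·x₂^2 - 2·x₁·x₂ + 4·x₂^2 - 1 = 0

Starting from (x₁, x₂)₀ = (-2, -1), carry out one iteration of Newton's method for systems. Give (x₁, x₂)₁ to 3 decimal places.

(-1.557, -1.377)

At (-2, -1): F = (1.000, -7.000).
Jacobian J = [[2·x₂^2, 4·x₁·x₂ - 3], [-4·x₁ - x₂^2 - 2·x₂, -2·x₁·x₂ - 2·x₁ + 8·x₂]].
At the point, J = [[2.000, 5.000], [9.000, -8.000]] (det J = -61.000).
Solving J·Δ = −F gives Δ = (0.443, -0.377).
Then the next iterate is (x₁, x₂)₁ = (-1.557, -1.377).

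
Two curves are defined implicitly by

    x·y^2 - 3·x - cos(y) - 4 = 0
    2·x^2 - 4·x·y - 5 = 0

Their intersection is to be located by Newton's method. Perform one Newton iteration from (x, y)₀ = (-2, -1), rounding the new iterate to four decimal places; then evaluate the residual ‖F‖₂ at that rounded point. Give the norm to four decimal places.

10.4069

At (-2, -1): F = (-0.540302, -5.0000).
Jacobian J = [[y^2 - 3, 2·x·y + sin(y)], [4·x - 4·y, -4·x]].
At the point, J = [[-2.0000, 3.158529], [-4.0000, 8.0000]] (det J = -3.365884).
Solving J·Δ = −F gives Δ = (3.4078, 2.3289).
Then the next iterate is (x, y)₁ = (1.4078, 1.3289).
Re-evaluating at (1.4078, 1.3289): F = (-5.976804, -8.5195), so ‖F‖₂ = 10.4069.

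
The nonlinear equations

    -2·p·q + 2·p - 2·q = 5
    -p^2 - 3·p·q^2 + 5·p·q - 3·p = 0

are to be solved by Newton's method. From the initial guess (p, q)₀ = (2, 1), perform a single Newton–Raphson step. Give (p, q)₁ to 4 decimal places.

(1.2667, -0.1667)

At (2, 1): F = (-7.0000, -6.0000).
Jacobian J = [[-2·q + 2, -2·p - 2], [-2·p - 3·q^2 + 5·q - 3, -6·p·q + 5·p]].
At the point, J = [[0.0000, -6.0000], [-5.0000, -2.0000]] (det J = -30.0000).
Solving J·Δ = −F gives Δ = (-0.7333, -1.1667).
Then the next iterate is (p, q)₁ = (1.2667, -0.1667).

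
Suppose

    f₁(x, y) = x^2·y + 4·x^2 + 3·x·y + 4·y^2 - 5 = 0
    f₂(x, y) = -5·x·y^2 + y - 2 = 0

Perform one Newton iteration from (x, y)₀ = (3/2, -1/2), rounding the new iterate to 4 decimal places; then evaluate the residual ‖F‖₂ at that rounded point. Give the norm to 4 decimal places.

2.0745

At (3/2, -1/2): F = (1.6250, -4.3750).
Jacobian J = [[2·x·y + 8·x + 3·y, x^2 + 3·x + 8·y], [-5·y^2, -10·x·y + 1]].
At the point, J = [[9.0000, 2.7500], [-1.2500, 8.5000]] (det J = 79.9375).
Solving J·Δ = −F gives Δ = (-0.3233, 0.4672).
Then the next iterate is (x, y)₁ = (1.1767, -0.0328).
Re-evaluating at (1.1767, -0.0328): F = (0.381592, -2.039130), so ‖F‖₂ = 2.0745.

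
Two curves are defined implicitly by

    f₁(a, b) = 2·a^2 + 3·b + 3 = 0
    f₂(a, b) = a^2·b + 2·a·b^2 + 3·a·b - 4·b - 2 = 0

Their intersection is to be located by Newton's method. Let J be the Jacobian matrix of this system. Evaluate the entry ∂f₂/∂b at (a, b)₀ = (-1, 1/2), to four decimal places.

-8.0000

∂f₂/∂b = a^2 + 4·a·b + 3·a - 4.
At (-1, 1/2) this is -8.0000.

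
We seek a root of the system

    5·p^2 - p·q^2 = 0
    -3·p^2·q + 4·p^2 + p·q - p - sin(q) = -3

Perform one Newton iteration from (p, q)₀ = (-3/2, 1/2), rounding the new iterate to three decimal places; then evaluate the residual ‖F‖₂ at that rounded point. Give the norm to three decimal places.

4.417

At (-3/2, 1/2): F = (11.625, 8.89557).
Jacobian J = [[10·p - q^2, -2·p·q], [-6·p·q + 8·p + q - 1, -3·p^2 + p - cos(q)]].
At the point, J = [[-15.250, 1.500], [-8.000, -9.12758]] (det J = 151.19563).
Solving J·Δ = −F gives Δ = (0.790, 0.282).
Then the next iterate is (p, q)₁ = (-0.710, 0.782).
Re-evaluating at (-0.710, 0.782): F = (2.95468, 3.28386), so ‖F‖₂ = 4.417.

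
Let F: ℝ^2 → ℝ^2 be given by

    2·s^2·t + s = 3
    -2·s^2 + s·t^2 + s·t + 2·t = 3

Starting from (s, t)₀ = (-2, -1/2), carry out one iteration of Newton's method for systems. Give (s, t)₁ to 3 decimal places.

At (-2, -1/2): F = (-9.000, -11.500).
Jacobian J = [[4·s·t + 1, 2·s^2], [-4·s + t^2 + t, 2·s·t + s + 2]].
At the point, J = [[5.000, 8.000], [7.750, 2.000]] (det J = -52.000).
Solving J·Δ = −F gives Δ = (1.423, 0.236).
Then the next iterate is (s, t)₁ = (-0.577, -0.264).

(-0.577, -0.264)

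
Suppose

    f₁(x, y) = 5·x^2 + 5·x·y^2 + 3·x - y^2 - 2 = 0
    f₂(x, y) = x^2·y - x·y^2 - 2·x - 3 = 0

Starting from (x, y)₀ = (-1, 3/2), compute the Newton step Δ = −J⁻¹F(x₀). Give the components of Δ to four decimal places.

At (-1, 3/2): F = (-13.5000, 2.7500).
Jacobian J = [[10·x + 5·y^2 + 3, 10·x·y - 2·y], [2·x·y - y^2 - 2, x^2 - 2·x·y]].
At the point, J = [[4.2500, -18.0000], [-7.2500, 4.0000]] (det J = -113.5000).
Solving J·Δ = −F gives Δ = (-0.0396, -0.7594).

(-0.0396, -0.7594)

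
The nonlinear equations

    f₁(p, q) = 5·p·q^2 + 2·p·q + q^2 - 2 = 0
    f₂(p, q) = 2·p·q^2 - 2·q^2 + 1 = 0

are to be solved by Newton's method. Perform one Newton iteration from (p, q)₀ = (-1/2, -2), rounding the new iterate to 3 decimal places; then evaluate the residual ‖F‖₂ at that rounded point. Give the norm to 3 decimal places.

At (-1/2, -2): F = (-6.000, -11.000).
Jacobian J = [[5·q^2 + 2·q, 10·p·q + 2·p + 2·q], [2·q^2, 4·p·q - 4·q]].
At the point, J = [[16.000, 5.000], [8.000, 12.000]] (det J = 152.000).
Solving J·Δ = −F gives Δ = (0.112, 0.842).
Then the next iterate is (p, q)₁ = (-0.388, -1.158).
Re-evaluating at (-0.388, -1.158): F = (-2.36190, -2.72252), so ‖F‖₂ = 3.604.

3.604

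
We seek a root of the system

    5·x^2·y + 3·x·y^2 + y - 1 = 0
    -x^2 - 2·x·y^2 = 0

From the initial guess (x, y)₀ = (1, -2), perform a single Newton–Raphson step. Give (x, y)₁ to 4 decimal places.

(0.5000, -1.5000)

At (1, -2): F = (-1.0000, -9.0000).
Jacobian J = [[10·x·y + 3·y^2, 5·x^2 + 6·x·y + 1], [-2·x - 2·y^2, -4·x·y]].
At the point, J = [[-8.0000, -6.0000], [-10.0000, 8.0000]] (det J = -124.0000).
Solving J·Δ = −F gives Δ = (-0.5000, 0.5000).
Then the next iterate is (x, y)₁ = (0.5000, -1.5000).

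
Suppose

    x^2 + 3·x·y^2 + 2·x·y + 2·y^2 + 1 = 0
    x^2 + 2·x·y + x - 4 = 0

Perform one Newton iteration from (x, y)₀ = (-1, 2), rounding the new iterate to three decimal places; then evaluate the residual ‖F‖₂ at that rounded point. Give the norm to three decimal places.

561.746

At (-1, 2): F = (-6.000, -8.000).
Jacobian J = [[2·x + 3·y^2 + 2·y, 6·x·y + 2·x + 4·y], [2·x + 2·y + 1, 2·x]].
At the point, J = [[14.000, -6.000], [3.000, -2.000]] (det J = -10.000).
Solving J·Δ = −F gives Δ = (-3.600, -9.400).
Then the next iterate is (x, y)₁ = (-4.600, -7.400).
Re-evaluating at (-4.600, -7.400): F = (-555.928, 80.640), so ‖F‖₂ = 561.746.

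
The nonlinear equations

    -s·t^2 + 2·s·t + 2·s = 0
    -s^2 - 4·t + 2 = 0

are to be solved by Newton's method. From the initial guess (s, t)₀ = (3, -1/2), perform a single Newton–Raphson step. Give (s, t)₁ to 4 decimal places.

(2.2941, -0.6912)

At (3, -1/2): F = (2.2500, -5.0000).
Jacobian J = [[-t^2 + 2·t + 2, -2·s·t + 2·s], [-2·s, -4]].
At the point, J = [[0.7500, 9.0000], [-6.0000, -4.0000]] (det J = 51.0000).
Solving J·Δ = −F gives Δ = (-0.7059, -0.1912).
Then the next iterate is (s, t)₁ = (2.2941, -0.6912).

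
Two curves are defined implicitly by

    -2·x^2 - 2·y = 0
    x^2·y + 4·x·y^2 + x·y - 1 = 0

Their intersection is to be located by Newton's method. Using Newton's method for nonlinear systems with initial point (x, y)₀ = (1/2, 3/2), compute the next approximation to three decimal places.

(1.869, -1.619)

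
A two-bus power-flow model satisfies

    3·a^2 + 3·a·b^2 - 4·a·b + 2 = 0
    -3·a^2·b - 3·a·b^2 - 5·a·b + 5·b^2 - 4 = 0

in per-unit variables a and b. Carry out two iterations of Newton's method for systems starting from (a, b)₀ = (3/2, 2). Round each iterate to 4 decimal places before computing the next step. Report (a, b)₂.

At (3/2, 2): F = (14.7500, -30.5000).
Jacobian J = [[6·a + 3·b^2 - 4·b, 6·a·b - 4·a], [-6·a·b - 3·b^2 - 5·b, -3·a^2 - 6·a·b - 5·a + 10·b]].
At the point, J = [[13.0000, 12.0000], [-40.0000, -12.2500]] (det J = 320.7500).
Solving J·Δ = −F gives Δ = (-0.5777, -0.6033).
Then the next iterate is (a, b)₁ = (0.9223, 1.3967).
Round to (0.9223, 1.3967) and repeat: F = (4.796794, -9.648871), J = [[5.799313, 4.039858], [-20.564871, -0.925470]].
Δ = (-0.4445, -0.5493), so (a, b)₂ = (0.4778, 0.8474).

(0.4778, 0.8474)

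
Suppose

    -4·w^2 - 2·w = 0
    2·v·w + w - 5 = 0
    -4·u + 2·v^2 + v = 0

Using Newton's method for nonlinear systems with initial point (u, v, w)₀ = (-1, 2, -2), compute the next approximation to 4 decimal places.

(-3.5268, -0.6786, -1.1429)

At (-1, 2, -2): F = (-12.0000, -15.0000, 14.0000).
Jacobian J = [[0, 0, -8·w - 2], [0, 2·w, 2·v + 1], [-4, 4·v + 1, 0]].
At the point, J = [[0.0000, 0.0000, 14.0000], [0.0000, -4.0000, 5.0000], [-4.0000, 9.0000, 0.0000]] (det J = -224.0000).
Solving J·Δ = −F gives Δ = (-2.5268, -2.6786, 0.8571).
Then the next iterate is (u, v, w)₁ = (-3.5268, -0.6786, -1.1429).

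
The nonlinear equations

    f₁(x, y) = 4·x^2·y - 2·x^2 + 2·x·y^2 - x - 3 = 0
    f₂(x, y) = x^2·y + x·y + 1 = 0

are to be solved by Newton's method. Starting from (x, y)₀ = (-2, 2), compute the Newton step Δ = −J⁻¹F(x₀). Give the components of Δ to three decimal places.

At (-2, 2): F = (7.000, 5.000).
Jacobian J = [[8·x·y - 4·x + 2·y^2 - 1, 4·x^2 + 4·x·y], [2·x·y + y, x^2 + x]].
At the point, J = [[-17.000, 0.000], [-6.000, 2.000]] (det J = -34.000).
Solving J·Δ = −F gives Δ = (0.412, -1.265).

(0.412, -1.265)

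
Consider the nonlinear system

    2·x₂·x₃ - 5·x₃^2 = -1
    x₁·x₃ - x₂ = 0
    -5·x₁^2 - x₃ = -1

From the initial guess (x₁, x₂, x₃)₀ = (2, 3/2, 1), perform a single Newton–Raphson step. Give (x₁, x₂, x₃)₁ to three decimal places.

At (2, 3/2, 1): F = (-1.000, 0.500, -20.000).
Jacobian J = [[0, 2·x₃, 2·x₂ - 10·x₃], [x₃, -1, x₁], [-10·x₁, 0, -1]].
At the point, J = [[0.000, 2.000, -7.000], [1.000, -1.000, 2.000], [-20.000, 0.000, -1.000]] (det J = 62.000).
Solving J·Δ = −F gives Δ = (-0.968, -1.758, -0.645).
Then the next iterate is (x₁, x₂, x₃)₁ = (1.032, -0.258, 0.355).

(1.032, -0.258, 0.355)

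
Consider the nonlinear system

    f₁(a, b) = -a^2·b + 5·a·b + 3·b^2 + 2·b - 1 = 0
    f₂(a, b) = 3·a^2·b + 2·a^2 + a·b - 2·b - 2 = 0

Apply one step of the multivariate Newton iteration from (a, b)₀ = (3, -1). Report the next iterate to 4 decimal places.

(6.4286, 0.2857)

At (3, -1): F = (-6.0000, -12.0000).
Jacobian J = [[-2·a·b + 5·b, -a^2 + 5·a + 6·b + 2], [6·a·b + 4·a + b, 3·a^2 + a - 2]].
At the point, J = [[1.0000, 2.0000], [-7.0000, 28.0000]] (det J = 42.0000).
Solving J·Δ = −F gives Δ = (3.4286, 1.2857).
Then the next iterate is (a, b)₁ = (6.4286, 0.2857).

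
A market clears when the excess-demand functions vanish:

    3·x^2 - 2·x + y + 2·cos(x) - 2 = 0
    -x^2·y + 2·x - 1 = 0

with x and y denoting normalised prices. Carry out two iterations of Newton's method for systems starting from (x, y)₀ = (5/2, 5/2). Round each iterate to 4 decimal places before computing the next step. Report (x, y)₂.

(0.3094, 3.6268)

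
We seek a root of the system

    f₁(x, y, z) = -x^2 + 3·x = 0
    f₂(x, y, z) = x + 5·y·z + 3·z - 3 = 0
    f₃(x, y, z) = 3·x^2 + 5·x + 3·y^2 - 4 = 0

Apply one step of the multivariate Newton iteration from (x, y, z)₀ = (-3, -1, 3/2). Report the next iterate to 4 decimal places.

At (-3, -1, 3/2): F = (-18.0000, -9.0000, 11.0000).
Jacobian J = [[-2·x + 3, 0, 0], [1, 5·z, 5·y + 3], [6·x + 5, 6·y, 0]].
At the point, J = [[9.0000, 0.0000, 0.0000], [1.0000, 7.5000, -2.0000], [-13.0000, -6.0000, 0.0000]] (det J = -108.0000).
Solving J·Δ = −F gives Δ = (2.0000, -2.5000, -12.8750).
Then the next iterate is (x, y, z)₁ = (-1.0000, -3.5000, -11.3750).

(-1.0000, -3.5000, -11.3750)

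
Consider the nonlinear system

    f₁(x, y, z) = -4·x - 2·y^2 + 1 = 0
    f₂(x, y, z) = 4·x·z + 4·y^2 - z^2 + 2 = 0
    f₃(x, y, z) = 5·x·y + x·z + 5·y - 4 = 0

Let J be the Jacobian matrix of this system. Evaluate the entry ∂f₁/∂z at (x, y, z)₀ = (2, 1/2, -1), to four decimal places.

∂f₁/∂z = 0.
At (2, 1/2, -1) this is 0.0000.

0.0000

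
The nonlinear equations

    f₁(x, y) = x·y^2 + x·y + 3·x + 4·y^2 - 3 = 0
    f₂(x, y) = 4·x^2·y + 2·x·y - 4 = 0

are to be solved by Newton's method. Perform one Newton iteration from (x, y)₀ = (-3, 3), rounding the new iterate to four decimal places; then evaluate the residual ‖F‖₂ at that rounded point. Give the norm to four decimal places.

24.5676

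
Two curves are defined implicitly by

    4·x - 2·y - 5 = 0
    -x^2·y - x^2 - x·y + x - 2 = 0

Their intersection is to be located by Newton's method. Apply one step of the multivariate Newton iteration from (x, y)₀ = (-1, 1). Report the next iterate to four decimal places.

At (-1, 1): F = (-11.0000, -4.0000).
Jacobian J = [[4, -2], [-2·x·y - 2·x - y + 1, -x^2 - x]].
At the point, J = [[4.0000, -2.0000], [4.0000, 0.0000]] (det J = 8.0000).
Solving J·Δ = −F gives Δ = (1.0000, -3.5000).
Then the next iterate is (x, y)₁ = (0.0000, -2.5000).

(0.0000, -2.5000)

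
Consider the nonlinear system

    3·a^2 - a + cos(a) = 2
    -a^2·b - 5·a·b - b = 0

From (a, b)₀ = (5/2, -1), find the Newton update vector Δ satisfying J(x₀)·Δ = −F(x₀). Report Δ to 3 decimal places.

At (5/2, -1): F = (13.44886, 19.750).
Jacobian J = [[6·a - sin(a) - 1, 0], [-2·a·b - 5·b, -a^2 - 5·a - 1]].
At the point, J = [[13.40153, 0.000], [10.000, -19.750]] (det J = -264.68018).
Solving J·Δ = −F gives Δ = (-1.004, 0.492).

(-1.004, 0.492)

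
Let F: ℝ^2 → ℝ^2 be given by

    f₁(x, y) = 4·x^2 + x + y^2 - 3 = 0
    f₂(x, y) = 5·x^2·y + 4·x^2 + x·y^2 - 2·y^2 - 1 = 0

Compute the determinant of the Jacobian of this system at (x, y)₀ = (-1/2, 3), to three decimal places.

101.250

J = [[8·x + 1, 2·y], [10·x·y + 8·x + y^2, 5·x^2 + 2·x·y - 4·y]].
At the point, J = [[-3.000, 6.000], [-10.000, -13.750]].
det J = 101.250.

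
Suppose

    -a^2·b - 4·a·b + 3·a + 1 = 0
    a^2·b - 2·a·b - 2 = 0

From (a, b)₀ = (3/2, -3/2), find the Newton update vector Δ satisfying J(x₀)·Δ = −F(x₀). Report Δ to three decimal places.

At (3/2, -3/2): F = (17.875, -0.875).
Jacobian J = [[-2·a·b - 4·b + 3, -a^2 - 4·a], [2·a·b - 2·b, a^2 - 2·a]].
At the point, J = [[13.500, -8.250], [-1.500, -0.750]] (det J = -22.500).
Solving J·Δ = −F gives Δ = (-0.917, 0.667).

(-0.917, 0.667)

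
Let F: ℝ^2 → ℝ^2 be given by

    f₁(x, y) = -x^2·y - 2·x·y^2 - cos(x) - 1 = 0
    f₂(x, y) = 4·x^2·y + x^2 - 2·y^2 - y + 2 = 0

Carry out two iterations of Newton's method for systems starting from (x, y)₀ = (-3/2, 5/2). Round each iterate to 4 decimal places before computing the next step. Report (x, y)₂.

(-0.8191, 1.3961)

At (-3/2, 5/2): F = (12.054263, 11.7500).
Jacobian J = [[-2·x·y - 2·y^2 + sin(x), -x^2 - 4·x·y], [8·x·y + 2·x, 4·x^2 - 4·y - 1]].
At the point, J = [[-5.997495, 12.7500], [-33.0000, -2.0000]] (det J = 432.744990).
Solving J·Δ = −F gives Δ = (0.4019, -0.7564).
Then the next iterate is (x, y)₁ = (-1.0981, 1.7436).
Round to (-1.0981, 1.7436) and repeat: F = (3.118995, 3.791838), J = [[-3.141332, 6.452765], [-17.513377, -3.151106]].
Δ = (0.2790, -0.3475), so (x, y)₂ = (-0.8191, 1.3961).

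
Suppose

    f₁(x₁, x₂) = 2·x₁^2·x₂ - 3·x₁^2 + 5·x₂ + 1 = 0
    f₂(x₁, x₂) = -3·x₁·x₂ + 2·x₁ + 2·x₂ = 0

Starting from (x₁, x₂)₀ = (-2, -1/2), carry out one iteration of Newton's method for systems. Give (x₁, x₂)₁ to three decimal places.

(-1.564, 0.309)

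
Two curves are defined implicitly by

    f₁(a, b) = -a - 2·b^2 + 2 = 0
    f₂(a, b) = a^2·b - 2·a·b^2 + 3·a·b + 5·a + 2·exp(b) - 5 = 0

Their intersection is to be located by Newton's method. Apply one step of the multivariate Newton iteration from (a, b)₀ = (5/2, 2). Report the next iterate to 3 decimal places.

(0.764, 1.154)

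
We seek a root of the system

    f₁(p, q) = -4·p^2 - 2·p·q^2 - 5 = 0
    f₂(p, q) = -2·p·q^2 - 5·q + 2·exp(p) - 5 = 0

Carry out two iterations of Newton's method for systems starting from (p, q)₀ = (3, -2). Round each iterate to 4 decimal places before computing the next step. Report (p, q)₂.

(0.7608, -0.2452)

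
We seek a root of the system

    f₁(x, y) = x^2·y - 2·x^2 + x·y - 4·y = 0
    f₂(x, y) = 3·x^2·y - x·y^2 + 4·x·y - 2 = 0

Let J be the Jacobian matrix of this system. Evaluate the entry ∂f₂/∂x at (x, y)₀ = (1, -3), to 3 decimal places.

∂f₂/∂x = 6·x·y - y^2 + 4·y.
At (1, -3) this is -39.000.

-39.000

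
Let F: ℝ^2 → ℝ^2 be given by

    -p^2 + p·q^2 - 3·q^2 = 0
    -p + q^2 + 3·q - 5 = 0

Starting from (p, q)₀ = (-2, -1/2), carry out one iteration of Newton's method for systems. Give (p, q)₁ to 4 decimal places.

(-2.7963, 1.2269)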